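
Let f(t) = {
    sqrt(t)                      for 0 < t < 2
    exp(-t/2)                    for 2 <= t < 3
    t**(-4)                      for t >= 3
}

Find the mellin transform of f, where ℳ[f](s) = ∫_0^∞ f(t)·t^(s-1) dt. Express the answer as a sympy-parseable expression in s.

(2**s*(s - 4)*(2*s + 1)*uppergamma(s, 1) - 2**s*(s - 4)*(2*s + 1)*uppergamma(s, 3/2) + 2*2**(s + 1/2)*(s - 4) - 3**s*(2*s + 1)/81)/((s - 4)*(2*s + 1))
  -1/2 < Re(s) < 4

the 3 pieces separated at 2, 3 each add one integral
∫ sqrt(t)·t^(s-1) over [0, 2)
the [2, 3) slice contributes ∫ exp(-t/2)·t^(s-1) dt
piece [3, ∞): integrate t**(-4) against the kernel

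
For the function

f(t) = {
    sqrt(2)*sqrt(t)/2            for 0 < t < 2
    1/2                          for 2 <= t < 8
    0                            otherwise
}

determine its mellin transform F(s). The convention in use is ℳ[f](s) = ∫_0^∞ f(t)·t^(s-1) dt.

undo the common scale on t: sqrt(t) on [0, 1); 1/2 on [1, 4)
back out the power substitution: t on [0, 1); 1/2 on [1, 2)
cuts at 2: linearity sums the 2 kernel integrals
between 0 and 2 the integrand is sqrt(2)*sqrt(t)/2·t^(s-1)
piece [2, 8): integrate 1/2 against the kernel

2**(s - 1)*(4**s*(2*s + 1) + 2*s - 1)/(s*(2*s + 1))
  Re(s) > -1/2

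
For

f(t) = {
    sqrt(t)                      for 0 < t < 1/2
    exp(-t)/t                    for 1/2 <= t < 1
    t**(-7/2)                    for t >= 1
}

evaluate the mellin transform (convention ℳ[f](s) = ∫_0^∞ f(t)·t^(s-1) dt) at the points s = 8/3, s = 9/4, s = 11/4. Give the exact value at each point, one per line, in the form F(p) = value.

F(8/3) = -uppergamma(5/3, 1) + 3*2**(5/6)/152 + uppergamma(5/3, 1/2) + 6/5
F(9/4) = -uppergamma(5/4, 1) + 2**(1/4)/22 + uppergamma(5/4, 1/2) + 4/5
F(11/4) = -uppergamma(7/4, 1) + 2**(3/4)/52 + uppergamma(7/4, 1/2) + 4/3

invert the shared t-power to get t**(3/2) on [0, 1/2); exp(-t) on [1/2, 1); t**(-5/2) on [1, ∞)
treat the 3 regions marked off by 1/2, 1 separately and sum
segment [0, 1/2) carries sqrt(t); integrate it
segment [1/2, 1) carries exp(-t)/t; integrate it
the [1, ∞) slice contributes ∫ t**(-7/2)·t^(s-1) dt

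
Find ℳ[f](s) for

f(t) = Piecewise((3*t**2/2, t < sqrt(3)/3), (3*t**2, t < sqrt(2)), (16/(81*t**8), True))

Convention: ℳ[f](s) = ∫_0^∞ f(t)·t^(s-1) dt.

(sqrt(3)/3)**s*(972*6**(s/2)*(s - 8) - 2*6**(s/2)*(s + 2) - 81*s + 648)/(162*(s - 8)*(s + 2))
  -2 < Re(s) < 8

undo the power substitution: 3*t/2 on [0, 1/3); 3*t on [1/3, 2); 16/(81*t**4) on [2, ∞)
undo the common scale on t: t on [0, 1/2); 2*t on [1/2, 3); t**(-4) on [3, ∞)
decompose at sqrt(3)/3, sqrt(2); ℳ[f](s) sums the 3 pieces' integrals
piece [0, sqrt(3)/3): integrate 3*t**2/2 against the kernel
on [sqrt(3)/3, sqrt(2)) integrate f = 3*t**2 against the kernel
for t in [sqrt(2), ∞): the term is ∫ 16/(81*t**8)·t^(s-1)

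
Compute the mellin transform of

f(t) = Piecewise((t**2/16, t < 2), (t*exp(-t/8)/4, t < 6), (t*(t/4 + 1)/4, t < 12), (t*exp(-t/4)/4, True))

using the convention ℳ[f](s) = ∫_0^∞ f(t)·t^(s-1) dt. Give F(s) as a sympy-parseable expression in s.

2**s*(8*2**(2*s)*(s + 1)*(s + 2)*uppergamma(s + 1, 1/4) - 8*2**(2*s)*(s + 1)*(s + 2)*uppergamma(s + 1, 3/4) + 4*2**s*(s + 1)*(s + 2)*uppergamma(s + 1, 3) - 15*3**s*(s + 1) - 6*3**s + 48*6**s*(s + 1) + 12*6**s + s + 1)/(4*(s + 1)*(s + 2))
  Re(s) > -2

reversing the common scale on t: t**2/4 on [0, 1); t*exp(-t/4)/2 on [1, 3); t*(t/2 + 1)/2 on [3, 6); …
undo the common scale on t: t**2 on [0, 1/2); t*exp(-t/2) on [1/2, 3/2); t*(t + 1) on [3/2, 3); …
peel off the shared t-power: t on [0, 1/2); exp(-t/2) on [1/2, 3/2); t + 1 on [3/2, 3); …
slice at 2, 6, 12, transform all 4 pieces, and sum them
segment [0, 2) carries t**2/16; integrate it
∫ t*exp(-t/8)/4·t^(s-1) over [2, 6)
[6, 12) adds the kernel integral of t*(t/4 + 1)/4
∫ over [12, ∞) of t*exp(-t/4)/4·t^(s-1) joins the sum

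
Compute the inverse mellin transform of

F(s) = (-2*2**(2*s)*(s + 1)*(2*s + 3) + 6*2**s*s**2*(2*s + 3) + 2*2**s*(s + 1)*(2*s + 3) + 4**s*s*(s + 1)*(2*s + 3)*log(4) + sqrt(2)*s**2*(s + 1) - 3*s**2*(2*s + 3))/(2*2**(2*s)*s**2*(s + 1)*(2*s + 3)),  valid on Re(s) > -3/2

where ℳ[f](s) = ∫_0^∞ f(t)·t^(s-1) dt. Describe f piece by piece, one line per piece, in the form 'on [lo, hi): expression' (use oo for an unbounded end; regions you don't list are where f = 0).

on [0, 1/4): 2*sqrt(2)*t**(3/2)
on [1/4, 1/2): 6*t
on [1/2, 1): log(2*t)

invert the common scale on t to get t**(3/2) on [0, 1/2); 3*t on [1/2, 1); log(t) on [1, 2)
slice at 1/4, 1/2, transform all 3 pieces, and sum them
the [0, 1/4) slice contributes ∫ 2*sqrt(2)*t**(3/2)·t^(s-1) dt
on [1/4, 1/2): add ∫ 6*t·t^(s-1) dt
segment [1/2, 1) carries log(2*t); integrate it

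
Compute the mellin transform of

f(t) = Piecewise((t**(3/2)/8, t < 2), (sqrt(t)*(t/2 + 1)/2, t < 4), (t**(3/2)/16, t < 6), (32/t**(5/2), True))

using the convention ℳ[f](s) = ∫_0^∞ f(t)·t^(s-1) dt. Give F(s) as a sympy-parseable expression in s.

2**(s - 3/2)*(135*2**(s + 3/2)*(2*s - 5)*(2*s + 1) + 27*2**(s + 7/2)*(2*s - 5) - 32*3**(s + 1/2)*(2*s + 1)*(2*s + 3) + 3**(s + 9/2)*(2*s - 5)*(2*s + 1) - 432*s - 162*(2*s - 5)*(2*s + 1) + 1080)/(27*(2*s - 5)*(2*s + 1)*(2*s + 3))
  -3/2 < Re(s) < 5/2

strip the common scale on t: sqrt(2)*t**(3/2)/4 on [0, 1); sqrt(2)*sqrt(t)*(t + 1)/2 on [1, 2); sqrt(2)*t**(3/2)/8 on [2, 3); …
undo the common scale on t: t**(3/2) on [0, 1/2); sqrt(t)*(2*t + 1) on [1/2, 1); t**(3/2)/2 on [1, 3/2); …
invert the shared t-power to get t on [0, 1/2); 2*t + 1 on [1/2, 1); t/2 on [1, 3/2); …
decompose at 2, 4, 6; ℳ[f](s) sums the 4 pieces' integrals
∫ t**(3/2)/8·t^(s-1) over [0, 2)
[2, 4) adds the kernel integral of sqrt(t)*(t/2 + 1)/2
on [4, 6) integrate f = t**(3/2)/16 against the kernel
on [6, ∞) integrate f = 32/t**(5/2) against the kernel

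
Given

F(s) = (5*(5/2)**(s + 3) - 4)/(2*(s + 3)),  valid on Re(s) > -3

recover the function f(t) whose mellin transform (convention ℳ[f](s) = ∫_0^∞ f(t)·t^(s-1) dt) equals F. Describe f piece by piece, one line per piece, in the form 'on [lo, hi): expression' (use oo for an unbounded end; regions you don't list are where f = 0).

on [0, 1): t**3/2
on [1, 5/2): 5*t**3/2

f breaks at 1 into 2 integrals to sum
segment 0 to 1 holds t**3/2; add its integral
∫ 5*t**3/2·t^(s-1) over [1, 5/2)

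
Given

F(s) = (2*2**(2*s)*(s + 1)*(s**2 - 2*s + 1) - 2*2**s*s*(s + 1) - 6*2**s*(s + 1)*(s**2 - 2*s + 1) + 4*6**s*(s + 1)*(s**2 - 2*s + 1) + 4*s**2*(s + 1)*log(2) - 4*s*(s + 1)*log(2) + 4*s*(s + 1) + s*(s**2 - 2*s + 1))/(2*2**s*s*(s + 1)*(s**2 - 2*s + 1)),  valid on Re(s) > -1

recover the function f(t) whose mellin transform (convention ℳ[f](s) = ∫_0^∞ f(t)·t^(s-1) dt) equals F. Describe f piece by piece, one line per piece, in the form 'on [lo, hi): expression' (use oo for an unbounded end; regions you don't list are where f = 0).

on [0, 1/2): t
on [1/2, 1): log(t)/t
on [1, 2): 3
on [2, 3): 2

integrate the 4 segments split at 1/2, 1, 2, then add the results
the [0, 1/2) slice contributes ∫ t·t^(s-1) dt
on [1/2, 1) integrate f = log(t)/t against the kernel
the [1, 2) slice contributes ∫ 3·t^(s-1) dt
on [2, 3) integrate f = 2 against the kernel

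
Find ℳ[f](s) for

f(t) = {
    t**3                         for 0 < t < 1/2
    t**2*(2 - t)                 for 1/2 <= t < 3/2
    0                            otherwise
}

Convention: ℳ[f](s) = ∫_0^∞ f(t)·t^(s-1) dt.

(9*3**s*(s + 2) + 36*3**s - 2*s - 8)/(8*2**s*(s + 2)*(s + 3))
  Re(s) > -3

the shared t-power comes off first: t on [0, 1/2); 2 - t on [1/2, 3/2)
breakpoints 1/2: one integral from each of the 2 segments
over [0, 1/2), the kernel integral of t**3 enters the sum
segment [1/2, 3/2) carries t**2*(2 - t); integrate it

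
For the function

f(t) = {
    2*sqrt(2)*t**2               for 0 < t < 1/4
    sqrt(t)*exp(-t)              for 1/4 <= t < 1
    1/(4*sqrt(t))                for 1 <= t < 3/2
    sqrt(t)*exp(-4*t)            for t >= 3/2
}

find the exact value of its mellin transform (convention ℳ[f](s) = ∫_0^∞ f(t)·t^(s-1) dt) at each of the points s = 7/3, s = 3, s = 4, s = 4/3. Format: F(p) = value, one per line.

remove the shared t-power first: 2*sqrt(2)*t**(3/2) on [0, 1/4); exp(-t) on [1/4, 1); 1/(4*t) on [1, 3/2); …
remove the common scale on t first: t**(3/2) on [0, 1/2); exp(-t/2) on [1/2, 2); 1/(2*t) on [2, 3); …
f breaks at 1/4, 1, 3/2 into 4 integrals to sum
segment 0 to 1/4 holds 2*sqrt(2)*t**2; add its integral
∫ over [1/4, 1) of sqrt(t)*exp(-t)·t^(s-1) joins the sum
piece [1, 3/2): integrate 1/(4*sqrt(t)) against the kernel
piece [3/2, ∞): integrate sqrt(t)*exp(-4*t) against the kernel

F(7/3) = -uppergamma(17/6, 1) - 3/22 + 3*2**(5/6)/3328 + 2**(1/3)*uppergamma(17/6, 6)/64 + 9*2**(1/6)*3**(5/6)/88 + uppergamma(17/6, 1/4)
F(3) = -29*exp(-1)/4 - 15*sqrt(pi)*erfc(1)/8 - 1/10 + 15*sqrt(pi)*erfc(sqrt(6))/1024 + sqrt(2)/2560 + 219*sqrt(6)*exp(-6)/512 + 9*sqrt(6)/80 + 15*sqrt(pi)*erfc(1/2)/8 + 71*exp(-1/4)/32
F(4) = -211*exp(-1)/8 - 105*sqrt(pi)*erfc(1)/16 - 1/14 + 105*sqrt(pi)*erfc(sqrt(6))/8192 + sqrt(2)/12288 + 3261*sqrt(6)*exp(-6)/4096 + 27*sqrt(6)/224 + 105*sqrt(pi)*erfc(1/2)/16 + 995*exp(-1/4)/128
F(4/3) = -uppergamma(11/6, 1) - 3/10 + 2**(1/3)*uppergamma(11/6, 6)/16 + 3*2**(5/6)/640 + 3*2**(1/6)*3**(5/6)/20 + uppergamma(11/6, 1/4)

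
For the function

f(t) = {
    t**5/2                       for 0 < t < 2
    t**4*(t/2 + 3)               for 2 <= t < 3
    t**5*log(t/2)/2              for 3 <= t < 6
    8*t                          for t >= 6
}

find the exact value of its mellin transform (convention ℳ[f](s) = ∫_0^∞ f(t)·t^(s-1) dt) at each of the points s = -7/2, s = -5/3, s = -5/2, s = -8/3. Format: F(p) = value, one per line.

F(-7/2) = -6*sqrt(2) - 178*sqrt(6)/135 + log(2**(sqrt(3))*3**(-sqrt(3) + 2*sqrt(6))) + 23*sqrt(3)/3
F(-5/3) = -193*6**(1/3)/25 - 36*2**(1/3)/7 - 81*3**(1/3)*log(3)/20 + 81*3**(1/3)*log(2)/20 + 23571*3**(1/3)/1400 + 162*6**(1/3)*log(3)/5
F(-5/2) = -1844*sqrt(6)/675 - 4*sqrt(2) + 213*sqrt(3)/25 + log(2**(9*sqrt(3)/5)*3**(-9*sqrt(3)/5 + 36*sqrt(6)/5))
F(-8/3) = -2332*6**(1/3)/735 - 9*2**(1/3)/2 - 27*3**(1/3)*log(3)/14 + 27*3**(1/3)*log(2)/14 + 1863*3**(1/3)/196 + 54*6**(1/3)*log(3)/7

peel off the shared t-power: t**3/2 on [0, 2); t**2*(t/2 + 3) on [2, 3); t**3*log(t/2)/2 on [3, 6); …
remove the shared t-power first: t/2 on [0, 2); t/2 + 3 on [2, 3); t*log(t/2)/2 on [3, 6); …
invert the common scale on t to get t on [0, 1); t + 3 on [1, 3/2); t*log(t) on [3/2, 3); …
cuts at 2, 3, 6: linearity sums the 4 kernel integrals
∫ t**5/2·t^(s-1) over [0, 2)
the [2, 3) slice contributes ∫ t**4*(t/2 + 3)·t^(s-1) dt
between 3 and 6 the integrand is t**5*log(t/2)/2·t^(s-1)
segment 6 to ∞ holds 8*t; add its integral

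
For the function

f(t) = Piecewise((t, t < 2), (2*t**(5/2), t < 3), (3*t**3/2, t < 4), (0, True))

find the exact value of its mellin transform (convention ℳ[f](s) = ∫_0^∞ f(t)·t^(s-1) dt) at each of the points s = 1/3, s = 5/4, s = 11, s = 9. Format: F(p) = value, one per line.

decompose at 2, 3; ℳ[f](s) sums the 3 pieces' integrals
on [0, 2): add ∫ t·t^(s-1) dt
over [2, 3), the kernel integral of 2*t**(5/2) enters the sum
[3, 4) adds the kernel integral of 3*t**3/2

F(1/3) = -243*3**(1/3)/20 - 48*2**(5/6)/17 + 3*2**(1/3)/2 + 108*3**(5/6)/17 + 144*2**(2/3)/5
F(5/4) = -486*3**(1/4)/17 - 64*2**(3/4)/15 + 16*2**(1/4)/9 + 72*3**(3/4)/5 + 1536*sqrt(2)/17
F(11) = -32768*sqrt(2)/27 + 236196*sqrt(3) + 338985865/12
F(9) = -8192*sqrt(2)/23 + 708588*sqrt(3)/23 + 81232971/40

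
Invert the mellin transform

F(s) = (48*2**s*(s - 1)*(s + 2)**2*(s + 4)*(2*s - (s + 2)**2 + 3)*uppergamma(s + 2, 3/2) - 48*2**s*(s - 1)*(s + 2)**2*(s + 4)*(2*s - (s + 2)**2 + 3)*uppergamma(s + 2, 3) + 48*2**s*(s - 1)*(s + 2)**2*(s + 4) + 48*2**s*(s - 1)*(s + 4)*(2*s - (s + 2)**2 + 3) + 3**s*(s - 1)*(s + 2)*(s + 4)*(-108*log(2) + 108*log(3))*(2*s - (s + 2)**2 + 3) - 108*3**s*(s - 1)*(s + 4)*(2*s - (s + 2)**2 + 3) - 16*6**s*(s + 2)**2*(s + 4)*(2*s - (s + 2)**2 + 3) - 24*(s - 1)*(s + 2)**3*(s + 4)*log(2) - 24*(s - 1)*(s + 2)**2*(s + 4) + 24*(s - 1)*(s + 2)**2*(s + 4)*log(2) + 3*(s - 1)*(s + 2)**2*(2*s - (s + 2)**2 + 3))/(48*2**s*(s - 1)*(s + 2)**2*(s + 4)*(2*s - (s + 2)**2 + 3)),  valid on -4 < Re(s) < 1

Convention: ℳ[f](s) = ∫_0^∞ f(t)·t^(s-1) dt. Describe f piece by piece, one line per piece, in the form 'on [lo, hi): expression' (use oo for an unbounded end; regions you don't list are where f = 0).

peel off the shared t-power: t**2 on [0, 1/2); log(t)/t on [1/2, 1); log(t) on [1, 3/2); …
linearity at 1/2, 1, 3/2, 3 turns ℳ[f](s) into 5 summed integrals
∫ over [0, 1/2) of t**4·t^(s-1) joins the sum
the [1/2, 1) slice contributes ∫ t*log(t)·t^(s-1) dt
∫ over [1, 3/2) of t**2*log(t)·t^(s-1) joins the sum
on [3/2, 3) integrate f = t**2*exp(-t) against the kernel
the [3, ∞) slice contributes ∫ 1/t·t^(s-1) dt

on [0, 1/2): t**4
on [1/2, 1): t*log(t)
on [1, 3/2): t**2*log(t)
on [3/2, 3): t**2*exp(-t)
on [3, oo): 1/t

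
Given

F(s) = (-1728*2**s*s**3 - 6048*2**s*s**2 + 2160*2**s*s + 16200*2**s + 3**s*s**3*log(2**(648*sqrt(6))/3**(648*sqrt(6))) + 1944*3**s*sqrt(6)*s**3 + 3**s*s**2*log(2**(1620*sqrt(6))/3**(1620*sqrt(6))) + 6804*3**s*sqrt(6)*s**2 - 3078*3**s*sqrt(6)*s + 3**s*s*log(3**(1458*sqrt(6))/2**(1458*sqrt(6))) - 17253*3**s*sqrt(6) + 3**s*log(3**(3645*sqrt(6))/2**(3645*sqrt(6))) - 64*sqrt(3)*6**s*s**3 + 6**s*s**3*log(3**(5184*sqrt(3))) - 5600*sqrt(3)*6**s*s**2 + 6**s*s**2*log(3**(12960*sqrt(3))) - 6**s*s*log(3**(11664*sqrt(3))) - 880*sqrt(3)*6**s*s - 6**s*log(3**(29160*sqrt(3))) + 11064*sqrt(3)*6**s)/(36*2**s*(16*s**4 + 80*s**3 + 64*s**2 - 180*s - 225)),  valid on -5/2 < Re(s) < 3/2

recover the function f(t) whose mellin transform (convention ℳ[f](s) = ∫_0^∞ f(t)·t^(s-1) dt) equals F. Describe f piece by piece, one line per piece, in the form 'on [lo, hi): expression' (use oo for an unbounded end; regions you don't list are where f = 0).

invert the shared t-power to get t**2 on [0, 1); t*(t + 3) on [1, 3/2); t**2*log(t) on [3/2, 3); …
strip the shared t-power: t on [0, 1); t + 3 on [1, 3/2); t*log(t) on [3/2, 3); …
slice at 1, 3/2, 3, transform all 4 pieces, and sum them
the [0, 1) slice contributes ∫ t**(5/2)·t^(s-1) dt
[1, 3/2) adds the kernel integral of t**(3/2)*(t + 3)
∫ t**(5/2)*log(t)·t^(s-1) over [3/2, 3)
[3, ∞) adds the kernel integral of t**(-3/2)

on [0, 1): t**(5/2)
on [1, 3/2): t**(3/2)*(t + 3)
on [3/2, 3): t**(5/2)*log(t)
on [3, oo): t**(-3/2)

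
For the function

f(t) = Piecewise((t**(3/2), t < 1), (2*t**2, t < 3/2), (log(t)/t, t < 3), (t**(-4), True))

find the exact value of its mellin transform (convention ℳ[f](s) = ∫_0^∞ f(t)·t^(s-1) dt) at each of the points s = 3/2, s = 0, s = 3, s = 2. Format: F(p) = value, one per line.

summing 4 kernel integrals split by 1, 3/2, 3 yields ℳ[f](s)
for t in [0, 1): the term is ∫ t**(3/2)·t^(s-1)
on [1, 3/2) integrate f = 2*t**2 against the kernel
∫ over [3/2, 3) of log(t)/t·t^(s-1) joins the sum
for t in [3, ∞): the term is ∫ t**(-4)·t^(s-1)

F(3/2) = -538*sqrt(3)/135 - 5/21 + log(2**(sqrt(6))*3**(-sqrt(6) + 2*sqrt(3))) + 83*sqrt(6)/28
F(0) = log(6**(1/3)/2) + 365/162
F(3) = 9*log(2)/8 + 271/180 + 27*log(3)/8
F(2) = 1759/2016 + 3*log(2)/2 + 3*log(3)/2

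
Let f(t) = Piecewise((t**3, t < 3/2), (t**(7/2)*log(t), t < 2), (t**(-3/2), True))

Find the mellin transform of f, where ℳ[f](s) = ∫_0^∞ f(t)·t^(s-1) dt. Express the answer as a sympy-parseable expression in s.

2**(-s - 5/2)*(32*2**(2*s + 5)*(s - 3/2)*(s + 5/2)*(2*s + 6)*log(2) - 32*2**(2*s + 5)*(s - 3/2)*(2*s + 6) + 32*2**(2*s + 5)*(s - 3/2)*(2*s + 6)*log(2) - 2**(2*s + 5)*(2*s + 6)*(2*s + (s + 5/2)**2 + 6) - 24*3**(s + 5/2)*(s - 3/2)*(s + 5/2)*(2*s + 6)*log(3) + 24*3**(s + 5/2)*(s - 3/2)*(s + 5/2)*(2*s + 6)*log(2) - 24*3**(s + 5/2)*(s - 3/2)*(2*s + 6)*log(3) + 24*3**(s + 5/2)*(s - 3/2)*(2*s + 6)*log(2) + 24*3**(s + 5/2)*(s - 3/2)*(2*s + 6) + 16*3**(s + 5/2)*sqrt(6)*(s - 3/2)*(2*s + (s + 5/2)**2 + 6))/(16*(s - 3/2)*(2*s + 6)*(2*s + (s + 5/2)**2 + 6))
  -3 < Re(s) < 3/2

peel off the shared t-power: t on [0, 3/2); t**(3/2)*log(t) on [3/2, 2); t**(-7/2) on [2, ∞)
undo the shared t-power: sqrt(t) on [0, 3/2); t*log(t) on [3/2, 2); t**(-4) on [2, ∞)
f breaks at 3/2, 2 into 3 integrals to sum
the [0, 3/2) slice contributes ∫ t**3·t^(s-1) dt
segment [3/2, 2) carries t**(7/2)*log(t); integrate it
piece [2, ∞): integrate t**(-3/2) against the kernel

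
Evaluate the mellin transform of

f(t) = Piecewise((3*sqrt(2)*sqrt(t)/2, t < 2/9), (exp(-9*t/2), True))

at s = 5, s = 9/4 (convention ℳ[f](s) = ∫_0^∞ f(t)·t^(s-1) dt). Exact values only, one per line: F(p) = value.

strip the common scale on t: sqrt(6)*sqrt(t)/2 on [0, 2/3); exp(-3*t/2) on [2/3, ∞)
reversing the common scale on t: sqrt(t) on [0, 1); exp(-t) on [1, ∞)
along the cuts 2/9, ℳ[f](s) splits into 2 integrals
segment 0 to 2/9 holds 3*sqrt(2)*sqrt(t)/2; add its integral
[2/9, ∞) adds the kernel integral of exp(-9*t/2)

F(5) = 64/649539 + 2080*exp(-1)/59049
F(9/4) = 4*2**(1/4)*sqrt(3)*(4 + 11*uppergamma(9/4, 1))/2673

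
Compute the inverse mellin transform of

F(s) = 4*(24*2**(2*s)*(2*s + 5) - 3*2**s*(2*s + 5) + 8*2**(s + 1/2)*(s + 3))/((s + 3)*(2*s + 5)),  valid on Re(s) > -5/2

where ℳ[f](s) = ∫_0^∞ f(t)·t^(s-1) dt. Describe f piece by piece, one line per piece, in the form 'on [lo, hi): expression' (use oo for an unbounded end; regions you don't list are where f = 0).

integrate the 2 segments split at 2, then add the results
between 0 and 2 the integrand is 4*t**(5/2)·t^(s-1)
over [2, 4), the kernel integral of 3*t**3/2 enters the sum

on [0, 2): 4*t**(5/2)
on [2, 4): 3*t**3/2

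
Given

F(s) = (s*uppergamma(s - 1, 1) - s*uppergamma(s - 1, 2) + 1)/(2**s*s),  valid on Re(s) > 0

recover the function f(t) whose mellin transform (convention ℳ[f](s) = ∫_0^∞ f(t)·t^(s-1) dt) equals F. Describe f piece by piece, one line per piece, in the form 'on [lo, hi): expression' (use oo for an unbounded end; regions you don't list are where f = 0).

on [0, 1/2): 1
on [1/2, 1): exp(-2*t)/(2*t)

peel off the common scale on t: 1 on [0, 1); exp(-t)/t on [1, 2)
the shared t-power comes off first: t on [0, 1); exp(-t) on [1, 2)
breakpoints 1/2: one integral from each of the 2 segments
[0, 1/2) adds the kernel integral of 1
between 1/2 and 1 the integrand is exp(-2*t)/(2*t)·t^(s-1)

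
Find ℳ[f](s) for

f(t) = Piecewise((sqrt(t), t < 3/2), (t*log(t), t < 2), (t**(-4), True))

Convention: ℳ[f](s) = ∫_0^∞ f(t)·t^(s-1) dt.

summing 3 kernel integrals split by 3/2, 2 yields ℳ[f](s)
for t in [0, 3/2): the term is ∫ sqrt(t)·t^(s-1)
segment 3/2 to 2 holds t*log(t); add its integral
segment [2, ∞) carries t**(-4); integrate it

(-32*2**(2*s)*(s - 4)*(2*s + 1) + 3**s*s*(s - 4)*(2*s + 1)*(-24*log(3) + 24*log(2)) + 3**s*(s - 4)*(2*s + 1)*(-24*log(3) + 24*log(2)) + 24*3**s*(s - 4)*(2*s + 1) + 16*3**s*sqrt(6)*(s - 4)*(s**2 + 2*s + 1) + 32*4**s*s*(s - 4)*(2*s + 1)*log(2) + 32*4**s*(s - 4)*(2*s + 1)*log(2) - 4**s*(2*s + 1)*(s**2 + 2*s + 1))/(16*2**s*(s - 4)*(2*s + 1)*(s**2 + 2*s + 1))
  -1/2 < Re(s) < 4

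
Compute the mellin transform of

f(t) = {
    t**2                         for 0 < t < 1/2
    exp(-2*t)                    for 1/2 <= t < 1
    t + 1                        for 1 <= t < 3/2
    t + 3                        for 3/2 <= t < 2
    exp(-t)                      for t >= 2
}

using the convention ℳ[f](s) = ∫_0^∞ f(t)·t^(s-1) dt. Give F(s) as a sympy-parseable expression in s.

(20*2**(2*s)*s*(s + 2) + 12*2**(2*s)*(s + 2) + 4*2**s*s*(s + 1)*(s + 2)*uppergamma(s, 2) - 8*2**s*s*(s + 2) - 4*2**s*(s + 2) - 8*3**s*s*(s + 2) - 8*3**s*(s + 2) + 4*s*(s + 1)*(s + 2)*uppergamma(s, 1) - 4*s*(s + 1)*(s + 2)*uppergamma(s, 2) + s*(s + 1))/(4*2**s*s*(s + 1)*(s + 2))
  Re(s) > -2

the 5 pieces separated at 1/2, 1, 3/2, 2 each add one integral
∫ t**2·t^(s-1) over [0, 1/2)
on [1/2, 1): add ∫ exp(-2*t)·t^(s-1) dt
piece [1, 3/2): integrate (t + 1) against the kernel
on [3/2, 2) integrate f = (t + 3) against the kernel
piece [2, ∞): integrate exp(-t) against the kernel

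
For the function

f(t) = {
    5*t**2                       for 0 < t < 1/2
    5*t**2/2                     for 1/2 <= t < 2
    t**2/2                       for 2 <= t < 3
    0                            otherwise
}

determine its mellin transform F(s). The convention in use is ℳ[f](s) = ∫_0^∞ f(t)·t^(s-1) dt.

(64*2**s + 36*3**s + 5/2**s)/(8*(s + 2))
  Re(s) > -2

integrate the 3 segments split at 1/2, 2, then add the results
segment [0, 1/2) carries 5*t**2; integrate it
[1/2, 2) adds the kernel integral of 5*t**2/2
segment [2, 3) carries t**2/2; integrate it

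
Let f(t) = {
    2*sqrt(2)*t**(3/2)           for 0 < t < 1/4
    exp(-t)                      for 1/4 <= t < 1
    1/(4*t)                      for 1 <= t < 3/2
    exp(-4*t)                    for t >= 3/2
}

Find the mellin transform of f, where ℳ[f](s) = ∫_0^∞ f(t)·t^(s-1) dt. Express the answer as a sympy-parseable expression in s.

reversing the common scale on t: t**(3/2) on [0, 1/2); exp(-t/2) on [1/2, 2); 1/(2*t) on [2, 3); …
breakpoints 1/4, 1, 3/2: one integral from each of the 4 segments
segment [0, 1/4) carries 2*sqrt(2)*t**(3/2); integrate it
between 1/4 and 1 the integrand is exp(-t)·t^(s-1)
segment [1, 3/2) carries 1/(4*t); integrate it
for t in [3/2, ∞): the term is ∫ exp(-4*t)·t^(s-1)

(24**s*(s - 1)*(2*s + 3)*uppergamma(s, 1/4) - 24**s*(s - 1)*(2*s + 3)*uppergamma(s, 1) - 24**s*(2*s + 3)/4 + 36**s*(2*s + 3)/6 + 6**s*(s - 1)*(2*s + 3)*uppergamma(s, 6) + sqrt(2)*6**s*(s - 1)/2)/(24**s*(s - 1)*(2*s + 3))
  Re(s) > -3/2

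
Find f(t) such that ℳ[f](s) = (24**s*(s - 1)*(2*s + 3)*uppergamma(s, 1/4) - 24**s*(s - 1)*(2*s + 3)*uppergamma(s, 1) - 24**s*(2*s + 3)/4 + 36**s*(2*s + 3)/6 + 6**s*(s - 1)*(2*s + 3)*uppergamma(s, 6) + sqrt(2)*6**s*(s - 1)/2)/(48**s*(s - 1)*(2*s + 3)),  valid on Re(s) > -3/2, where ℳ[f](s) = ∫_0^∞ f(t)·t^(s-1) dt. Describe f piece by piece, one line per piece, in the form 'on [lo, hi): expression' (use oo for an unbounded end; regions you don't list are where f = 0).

on [0, 1/8): 8*t**(3/2)
on [1/8, 1/2): exp(-2*t)
on [1/2, 3/4): 1/(8*t)
on [3/4, oo): exp(-8*t)

the common scale on t comes off first: 2*sqrt(2)*t**(3/2) on [0, 1/4); exp(-t) on [1/4, 1); 1/(4*t) on [1, 3/2); …
remove the common scale on t first: t**(3/2) on [0, 1/2); exp(-t/2) on [1/2, 2); 1/(2*t) on [2, 3); …
f breaks at 1/8, 1/2, 3/4 into 4 integrals to sum
piece [0, 1/8): integrate 8*t**(3/2) against the kernel
∫ exp(-2*t)·t^(s-1) over [1/8, 1/2)
the [1/2, 3/4) slice contributes ∫ 1/(8*t)·t^(s-1) dt
segment [3/4, ∞) carries exp(-8*t); integrate it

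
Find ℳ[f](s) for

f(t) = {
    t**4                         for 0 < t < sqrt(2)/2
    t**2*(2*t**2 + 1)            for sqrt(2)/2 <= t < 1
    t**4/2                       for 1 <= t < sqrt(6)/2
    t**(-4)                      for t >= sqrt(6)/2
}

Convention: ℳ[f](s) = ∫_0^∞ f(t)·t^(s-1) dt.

(180*2**(s/2)*(s - 4)*(s + 2) + 144*2**(s/2)*(s - 4) + 81*3**(s/2)*(s - 4)*(s + 2) - 32*3**(s/2)*(s + 2)*(s + 4) - 72*s - 54*(s - 4)*(s + 2) + 288)/(72*2**(s/2)*(s - 4)*(s + 2)*(s + 4))
  -4 < Re(s) < 4

the power substitution comes off first: t**2 on [0, 1/2); t*(2*t + 1) on [1/2, 1); t**2/2 on [1, 3/2); …
peel off the shared t-power: t on [0, 1/2); 2*t + 1 on [1/2, 1); t/2 on [1, 3/2); …
the 4 pieces separated at sqrt(2)/2, 1, sqrt(6)/2 each add one integral
∫ over [0, sqrt(2)/2) of t**4·t^(s-1) joins the sum
segment sqrt(2)/2 to 1 holds t**2*(2*t**2 + 1); add its integral
over [1, sqrt(6)/2), the kernel integral of t**4/2 enters the sum
segment [sqrt(6)/2, ∞) carries t**(-4); integrate it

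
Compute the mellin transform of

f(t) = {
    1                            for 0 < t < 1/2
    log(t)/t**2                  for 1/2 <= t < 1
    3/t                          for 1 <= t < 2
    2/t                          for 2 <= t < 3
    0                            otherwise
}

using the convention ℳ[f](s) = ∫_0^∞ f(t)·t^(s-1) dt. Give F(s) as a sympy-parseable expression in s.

(3*2**(2*s)*s*(-2*s + (s - 1)**2 + 3) - 6*2**s*s*(s - 1) - 18*2**s*s*(-2*s + (s - 1)**2 + 3) + 4*6**s*s*(-2*s + (s - 1)**2 + 3) + 24*s*(s - 1)**2*log(2) - 24*s*(s - 1)*log(2) + 24*s*(s - 1) + 6*(s - 1)*(-2*s + (s - 1)**2 + 3))/(6*2**s*s*(s - 1)*(-2*s + (s - 1)**2 + 3))
  Re(s) > 0

strip the shared t-power: t on [0, 1/2); log(t)/t on [1/2, 1); 3 on [1, 2); …
along the cuts 1/2, 1, 2, ℳ[f](s) splits into 4 integrals
the [0, 1/2) slice contributes ∫ 1·t^(s-1) dt
over [1/2, 1), the kernel integral of log(t)/t**2 enters the sum
[1, 2) adds the kernel integral of 3/t
∫ 2/t·t^(s-1) over [2, 3)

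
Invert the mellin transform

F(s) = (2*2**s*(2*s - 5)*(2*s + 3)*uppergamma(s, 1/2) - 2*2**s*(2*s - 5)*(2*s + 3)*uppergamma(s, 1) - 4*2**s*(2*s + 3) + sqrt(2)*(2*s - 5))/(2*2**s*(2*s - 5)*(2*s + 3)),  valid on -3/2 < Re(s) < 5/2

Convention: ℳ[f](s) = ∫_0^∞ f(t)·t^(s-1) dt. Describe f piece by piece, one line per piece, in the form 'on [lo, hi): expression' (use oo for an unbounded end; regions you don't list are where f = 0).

breakpoints 1/2, 1: one integral from each of the 3 segments
∫ over [0, 1/2) of t**(3/2)·t^(s-1) joins the sum
over [1/2, 1), the kernel integral of exp(-t) enters the sum
segment 1 to ∞ holds t**(-5/2); add its integral

on [0, 1/2): t**(3/2)
on [1/2, 1): exp(-t)
on [1, oo): t**(-5/2)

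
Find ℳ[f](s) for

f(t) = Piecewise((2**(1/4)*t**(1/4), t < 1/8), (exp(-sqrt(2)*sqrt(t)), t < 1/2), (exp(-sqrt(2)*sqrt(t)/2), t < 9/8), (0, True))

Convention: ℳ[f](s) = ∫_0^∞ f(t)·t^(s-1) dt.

2**(1 - 3*s)*(16**s*(4*s + 1)*uppergamma(2*s, 1/2) - 16**s*(4*s + 1)*uppergamma(2*s, 3/4) + 4**s*(4*s + 1)*uppergamma(2*s, 1/2) - 4**s*(4*s + 1)*uppergamma(2*s, 1) + sqrt(2))/(4*s + 1)
  Re(s) > -1/4

undo the common scale on t: t**(1/4) on [0, 1/4); exp(-sqrt(t)) on [1/4, 1); exp(-sqrt(t)/2) on [1, 9/4)
remove the power substitution first: sqrt(t) on [0, 1/2); exp(-t) on [1/2, 1); exp(-t/2) on [1, 3/2)
along the cuts 1/8, 1/2, ℳ[f](s) splits into 3 integrals
piece [0, 1/8): integrate 2**(1/4)*t**(1/4) against the kernel
the [1/8, 1/2) slice contributes ∫ exp(-sqrt(2)*sqrt(t))·t^(s-1) dt
∫ over [1/2, 9/8) of exp(-sqrt(2)*sqrt(t)/2)·t^(s-1) joins the sum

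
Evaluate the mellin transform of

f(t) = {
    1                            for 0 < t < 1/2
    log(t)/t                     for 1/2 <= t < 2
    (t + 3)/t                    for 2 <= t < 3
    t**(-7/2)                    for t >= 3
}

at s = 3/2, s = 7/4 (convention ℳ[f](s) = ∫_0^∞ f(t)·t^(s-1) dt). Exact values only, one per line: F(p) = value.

peel off the shared t-power: t on [0, 1/2); log(t) on [1/2, 2); t + 3 on [2, 3); …
linearity at 1/2, 2, 3 turns ℳ[f](s) into 4 summed integrals
on [0, 1/2): add ∫ 1·t^(s-1) dt
between 1/2 and 2 the integrand is log(t)/t·t^(s-1)
∫ over [2, 3) of (t + 3)/t·t^(s-1) joins the sum
[3, ∞) adds the kernel integral of t**(-7/2)

F(3/2) = sqrt(2)*(-330 + sqrt(2) + 108*log(2) + 144*sqrt(6))/36
F(7/4) = 2**(1/4)*(-436*sqrt(2) + 2*2**(3/4)*3**(1/4) + 65 + log(2**(42 + 84*sqrt(2))) + 180*6**(3/4))/63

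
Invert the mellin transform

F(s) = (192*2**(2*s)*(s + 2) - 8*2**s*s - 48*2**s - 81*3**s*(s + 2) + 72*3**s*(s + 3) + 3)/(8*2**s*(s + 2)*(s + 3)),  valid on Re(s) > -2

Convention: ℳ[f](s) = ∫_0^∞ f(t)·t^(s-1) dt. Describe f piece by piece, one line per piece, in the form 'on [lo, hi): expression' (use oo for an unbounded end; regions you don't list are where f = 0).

on [0, 1/2): 3*t**2/2
on [1/2, 1): 3*t**3
on [1, 3/2): 4*t**2
on [3/2, 2): 3*t**3

split f at 1/2, 1, 3/2: ℳ[f](s) collects 4 kernel integrals
the [0, 1/2) slice contributes ∫ 3*t**2/2·t^(s-1) dt
segment 1/2 to 1 holds 3*t**3; add its integral
[1, 3/2) adds the kernel integral of 4*t**2
on [3/2, 2): add ∫ 3*t**3·t^(s-1) dt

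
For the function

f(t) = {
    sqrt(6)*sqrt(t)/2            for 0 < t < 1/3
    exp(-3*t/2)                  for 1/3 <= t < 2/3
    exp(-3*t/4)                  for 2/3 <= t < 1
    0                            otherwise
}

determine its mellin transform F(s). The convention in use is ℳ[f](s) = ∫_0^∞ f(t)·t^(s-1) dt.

peel off the common scale on t: sqrt(t) on [0, 1/2); exp(-t) on [1/2, 1); exp(-t/2) on [1, 3/2)
breakpoints 1/3, 2/3: one integral from each of the 3 segments
on [0, 1/3) integrate f = sqrt(6)*sqrt(t)/2 against the kernel
on [1/3, 2/3) integrate f = exp(-3*t/2) against the kernel
on [2/3, 1) integrate f = exp(-3*t/4) against the kernel

(2**s*(2*s + 1)*uppergamma(s, 1/2) - 2**s*(2*s + 1)*uppergamma(s, 1) + 4**s*(2*s + 1)*uppergamma(s, 1/2) - 4**s*(2*s + 1)*uppergamma(s, 3/4) + sqrt(2))/(3**s*(2*s + 1))
  Re(s) > -1/2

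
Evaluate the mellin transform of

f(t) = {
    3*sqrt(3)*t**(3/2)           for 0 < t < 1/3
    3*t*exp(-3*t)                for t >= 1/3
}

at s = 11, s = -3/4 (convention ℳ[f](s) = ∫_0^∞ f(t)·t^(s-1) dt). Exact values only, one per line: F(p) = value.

F(11) = 2/4428675 + 108505112*exp(-1)/177147
F(-3/4) = 3**(3/4)*(uppergamma(1/4, 1) + 4/3)

the common scale on t comes off first: t**(3/2) on [0, 1); t*exp(-t) on [1, ∞)
remove the shared t-power first: sqrt(t) on [0, 1); exp(-t) on [1, ∞)
decompose at 1/3; ℳ[f](s) sums the 2 pieces' integrals
∫ over [0, 1/3) of 3*sqrt(3)*t**(3/2)·t^(s-1) joins the sum
on [1/3, ∞) integrate f = 3*t*exp(-3*t) against the kernel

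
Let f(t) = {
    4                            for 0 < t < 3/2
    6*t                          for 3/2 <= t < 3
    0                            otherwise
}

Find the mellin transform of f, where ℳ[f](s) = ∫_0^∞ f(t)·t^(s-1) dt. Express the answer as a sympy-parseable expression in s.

treat the 2 regions marked off by 3/2 separately and sum
segment [0, 3/2) carries 4; integrate it
segment [3/2, 3) carries 6*t; integrate it

(3/2)**s*(9*s*(2**(s + 1) - 1) + 4*s + 4)/(s*(s + 1))
  Re(s) > 0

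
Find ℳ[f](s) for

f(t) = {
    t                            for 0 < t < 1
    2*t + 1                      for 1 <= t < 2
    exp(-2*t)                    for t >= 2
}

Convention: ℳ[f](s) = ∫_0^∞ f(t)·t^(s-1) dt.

(2**s*s*(s + 1)*uppergamma(s, 4) - 2*4**s*s - 4**s + 5*8**s*s + 8**s)/(4**s*s*(s + 1))
  Re(s) > -1

cuts at 1, 2: linearity sums the 3 kernel integrals
the [0, 1) slice contributes ∫ t·t^(s-1) dt
the [1, 2) slice contributes ∫ (2*t + 1)·t^(s-1) dt
on [2, ∞) integrate f = exp(-2*t) against the kernel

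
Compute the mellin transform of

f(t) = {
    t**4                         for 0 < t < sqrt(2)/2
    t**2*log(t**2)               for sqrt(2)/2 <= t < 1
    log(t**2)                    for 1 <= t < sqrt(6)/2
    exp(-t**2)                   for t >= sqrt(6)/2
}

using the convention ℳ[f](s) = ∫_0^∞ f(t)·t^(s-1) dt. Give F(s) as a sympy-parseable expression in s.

(sqrt(2)/2)**s*(2*2**(s/2)*s**2*(s + 4)*(s**2 + 4*s + 4)*uppergamma(s/2, 3/2) - 8*2**(s/2)*s**2*(s + 4) + 8*2**(s/2)*(s + 4)*(s**2 + 4*s + 4) + 3**(s/2)*s*(s + 4)*(-4*log(2) + 4*log(3))*(s**2 + 4*s + 4) - 8*3**(s/2)*(s + 4)*(s**2 + 4*s + 4) + s**3*(s + 4)*log(4) + 4*s**2*(s + 4)*log(2) + 4*s**2*(s + 4) + s**2*(s**2 + 4*s + 4))/(4*s**2*(s + 4)*(s**2 + 4*s + 4))
  Re(s) > -4

remove the power substitution first: t**2 on [0, 1/2); t*log(t) on [1/2, 1); log(t) on [1, 3/2); …
split f at sqrt(2)/2, 1, sqrt(6)/2: ℳ[f](s) collects 4 kernel integrals
∫ t**4·t^(s-1) over [0, sqrt(2)/2)
over [sqrt(2)/2, 1), the kernel integral of t**2*log(t**2) enters the sum
segment 1 to sqrt(6)/2 holds log(t**2); add its integral
segment sqrt(6)/2 to ∞ holds exp(-t**2); add its integral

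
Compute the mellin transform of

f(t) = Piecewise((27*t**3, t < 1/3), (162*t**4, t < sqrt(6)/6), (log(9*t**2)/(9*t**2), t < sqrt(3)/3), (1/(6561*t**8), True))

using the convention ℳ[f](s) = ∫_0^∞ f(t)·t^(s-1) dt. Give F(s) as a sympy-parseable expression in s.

invert the common scale on t to get t**3 on [0, 1); 2*t**4 on [1, sqrt(6)/2); log(t**2)/t**2 on [sqrt(6)/2, sqrt(3)); …
strip the power substitution: t**(3/2) on [0, 1); 2*t**2 on [1, 3/2); log(t)/t on [3/2, 3); …
cuts at 1/3, sqrt(6)/6, sqrt(3)/3: linearity sums the 4 kernel integrals
for t in [0, 1/3): the term is ∫ 27*t**3·t^(s-1)
for t in [1/3, sqrt(6)/6): the term is ∫ 162*t**4·t^(s-1)
piece [sqrt(6)/6, sqrt(3)/3): integrate log(9*t**2)/(9*t**2) against the kernel
∫ 1/(6561*t**8)·t^(s-1) over [sqrt(3)/3, ∞)

(324*2**(s/2)*(s/2 - 4)*(s/2 + 2)*(s**2/4 - s + 1) - 324*2**(s/2)*(s/2 - 4)*(s + 3)*(s**2/4 - s + 1) - 54*3**(s/2)*s*(s/2 - 4)*(s/2 + 2)*(s + 3)*log(3) + 54*3**(s/2)*s*(s/2 - 4)*(s/2 + 2)*(s + 3)*log(2) - 108*3**(s/2)*(s/2 - 4)*(s/2 + 2)*(s + 3)*log(2) + 108*3**(s/2)*(s/2 - 4)*(s/2 + 2)*(s + 3) + 108*3**(s/2)*(s/2 - 4)*(s/2 + 2)*(s + 3)*log(3) + 729*3**(s/2)*(s/2 - 4)*(s + 3)*(s**2/4 - s + 1) + 27*6**(s/2)*s*(s/2 - 4)*(s/2 + 2)*(s + 3)*log(3) - 54*6**(s/2)*(s/2 - 4)*(s/2 + 2)*(s + 3)*log(3) - 54*6**(s/2)*(s/2 - 4)*(s/2 + 2)*(s + 3) - 2*6**(s/2)*(s/2 + 2)*(s + 3)*(s**2/4 - s + 1))/(324*2**(s/2)*3**s*(s/2 - 4)*(s/2 + 2)*(s + 3)*(s**2/4 - s + 1))
  -3 < Re(s) < 8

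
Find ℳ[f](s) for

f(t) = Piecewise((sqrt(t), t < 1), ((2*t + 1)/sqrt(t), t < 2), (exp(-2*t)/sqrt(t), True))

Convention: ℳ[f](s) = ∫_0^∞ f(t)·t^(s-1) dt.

undo the shared t-power: 1 on [0, 1); (2*t + 1)/t on [1, 2); exp(-2*t)/t on [2, ∞)
undo the shared t-power: t on [0, 1); 2*t + 1 on [1, 2); exp(-2*t) on [2, ∞)
split f at 1, 2: ℳ[f](s) collects 3 kernel integrals
over [0, 1), the kernel integral of sqrt(t) enters the sum
on [1, 2): add ∫ (2*t + 1)/sqrt(t)·t^(s-1) dt
∫ over [2, ∞) of exp(-2*t)/sqrt(t)·t^(s-1) joins the sum

(-2**(s + 3)*s - 3*2**(2*s + 1/2) + 5*2**(2*s + 3/2)*s + 4*sqrt(2)*s**2*uppergamma(s - 1/2, 4) - sqrt(2)*uppergamma(s - 1/2, 4))/(2**s*(4*s**2 - 1))
  Re(s) > -1/2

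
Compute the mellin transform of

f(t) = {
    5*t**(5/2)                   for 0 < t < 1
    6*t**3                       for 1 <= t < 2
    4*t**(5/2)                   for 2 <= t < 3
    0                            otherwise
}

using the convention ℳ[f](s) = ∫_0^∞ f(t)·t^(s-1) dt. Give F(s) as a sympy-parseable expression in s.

2*(24*2**s*(2*s + 5) - 16*2**(s + 1/2)*(s + 3) + 36*3**(s + 1/2)*(s + 3) - s)/((s + 3)*(2*s + 5))
  Re(s) > -5/2

breakpoints 1, 2: one integral from each of the 3 segments
piece [0, 1): integrate 5*t**(5/2) against the kernel
[1, 2) adds the kernel integral of 6*t**3
on [2, 3): add ∫ 4*t**(5/2)·t^(s-1) dt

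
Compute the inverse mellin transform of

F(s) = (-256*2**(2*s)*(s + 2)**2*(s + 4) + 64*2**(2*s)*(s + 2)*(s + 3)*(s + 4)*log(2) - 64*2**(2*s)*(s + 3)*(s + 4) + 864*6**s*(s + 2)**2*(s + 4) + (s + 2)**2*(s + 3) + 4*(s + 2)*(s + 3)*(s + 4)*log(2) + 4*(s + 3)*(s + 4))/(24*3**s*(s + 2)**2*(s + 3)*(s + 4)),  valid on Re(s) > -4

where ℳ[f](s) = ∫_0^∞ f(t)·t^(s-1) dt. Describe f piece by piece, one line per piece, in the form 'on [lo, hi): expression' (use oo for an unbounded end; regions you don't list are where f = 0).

remove the shared t-power first: 27*t**3/8 on [0, 1/3); 3*t*log(3*t/2)/2 on [1/3, 4/3); 9*t**2/2 on [4/3, 2)
peel off the common scale on t: t**3 on [0, 1/2); t*log(t) on [1/2, 2); 2*t**2 on [2, 3)
undo the shared t-power: t**2 on [0, 1/2); log(t) on [1/2, 2); 2*t on [2, 3)
slice at 1/3, 4/3, transform all 3 pieces, and sum them
∫ 27*t**4/8·t^(s-1) over [0, 1/3)
segment [1/3, 4/3) carries 3*t**2*log(3*t/2)/2; integrate it
on [4/3, 2): add ∫ 9*t**3/2·t^(s-1) dt

on [0, 1/3): 27*t**4/8
on [1/3, 4/3): 3*t**2*log(3*t/2)/2
on [4/3, 2): 9*t**3/2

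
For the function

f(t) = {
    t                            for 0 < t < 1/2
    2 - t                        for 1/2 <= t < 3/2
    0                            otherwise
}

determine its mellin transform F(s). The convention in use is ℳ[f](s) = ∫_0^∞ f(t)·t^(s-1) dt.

decompose at 1/2; ℳ[f](s) sums the 2 pieces' integrals
piece [0, 1/2): integrate t against the kernel
segment 1/2 to 3/2 holds (2 - t); add its integral

(3**s*s + 4*3**s - 2*s - 4)/(2*2**s*s*(s + 1))
  Re(s) > -1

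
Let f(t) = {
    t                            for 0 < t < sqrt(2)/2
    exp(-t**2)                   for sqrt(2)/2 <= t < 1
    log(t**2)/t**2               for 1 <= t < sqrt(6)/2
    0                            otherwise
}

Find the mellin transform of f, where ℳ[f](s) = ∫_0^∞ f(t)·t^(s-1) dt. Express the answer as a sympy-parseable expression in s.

remove the power substitution first: sqrt(t) on [0, 1/2); exp(-t) on [1/2, 1); log(t)/t on [1, 3/2)
decompose at sqrt(2)/2, 1; ℳ[f](s) sums the 3 pieces' integrals
over [0, sqrt(2)/2), the kernel integral of t enters the sum
[sqrt(2)/2, 1) adds the kernel integral of exp(-t**2)
∫ over [1, sqrt(6)/2) of log(t**2)/t**2·t^(s-1) joins the sum

(sqrt(2)/2)**s*(3*2**(s/2)*(s + 1)*(s**2 - 4*s + 4)*uppergamma(s/2, 1/2) - 3*2**(s/2)*(s + 1)*(s**2 - 4*s + 4)*uppergamma(s/2, 1) + 12*2**(s/2)*(s + 1) + 3**(s/2)*s*(s + 1)*(-4*log(2) + 4*log(3)) - 8*3**(s/2)*(s + 1) + 3**(s/2)*(s + 1)*(-8*log(3) + 8*log(2)) + 3*sqrt(2)*(s**2 - 4*s + 4))/(6*(s + 1)*(s**2 - 4*s + 4))
  Re(s) > -1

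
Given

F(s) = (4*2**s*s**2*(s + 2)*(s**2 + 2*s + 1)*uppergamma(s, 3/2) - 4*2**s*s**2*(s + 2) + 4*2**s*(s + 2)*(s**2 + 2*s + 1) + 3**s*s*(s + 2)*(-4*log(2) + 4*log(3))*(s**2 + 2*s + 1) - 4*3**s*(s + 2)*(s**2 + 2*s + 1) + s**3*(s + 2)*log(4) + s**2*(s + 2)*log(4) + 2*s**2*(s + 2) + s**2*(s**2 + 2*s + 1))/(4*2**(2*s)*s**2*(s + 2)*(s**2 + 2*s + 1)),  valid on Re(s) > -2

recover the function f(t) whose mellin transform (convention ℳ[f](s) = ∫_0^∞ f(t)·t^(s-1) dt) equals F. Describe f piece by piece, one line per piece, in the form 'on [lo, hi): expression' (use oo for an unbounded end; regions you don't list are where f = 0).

on [0, 1/4): 4*t**2
on [1/4, 1/2): 2*t*log(2*t)
on [1/2, 3/4): log(2*t)
on [3/4, oo): exp(-2*t)

reversing the common scale on t: t**2 on [0, 1/2); t*log(t) on [1/2, 1); log(t) on [1, 3/2); …
f breaks at 1/4, 1/2, 3/4 into 4 integrals to sum
∫ 4*t**2·t^(s-1) over [0, 1/4)
over [1/4, 1/2), the kernel integral of 2*t*log(2*t) enters the sum
∫ log(2*t)·t^(s-1) over [1/2, 3/4)
∫ exp(-2*t)·t^(s-1) over [3/4, ∞)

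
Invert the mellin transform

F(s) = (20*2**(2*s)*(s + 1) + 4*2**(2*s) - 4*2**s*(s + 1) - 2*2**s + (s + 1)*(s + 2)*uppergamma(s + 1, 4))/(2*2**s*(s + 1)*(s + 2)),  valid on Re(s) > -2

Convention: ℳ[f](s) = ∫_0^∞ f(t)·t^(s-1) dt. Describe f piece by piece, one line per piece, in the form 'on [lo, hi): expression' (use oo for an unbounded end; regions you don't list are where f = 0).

strip the shared t-power: 1 on [0, 1); (2*t + 1)/t on [1, 2); exp(-2*t)/t on [2, ∞)
strip the shared t-power: t on [0, 1); 2*t + 1 on [1, 2); exp(-2*t) on [2, ∞)
cuts at 1, 2: linearity sums the 3 kernel integrals
piece [0, 1): integrate t**2 against the kernel
[1, 2) adds the kernel integral of t*(2*t + 1)
over [2, ∞), the kernel integral of t*exp(-2*t) enters the sum

on [0, 1): t**2
on [1, 2): t*(2*t + 1)
on [2, oo): t*exp(-2*t)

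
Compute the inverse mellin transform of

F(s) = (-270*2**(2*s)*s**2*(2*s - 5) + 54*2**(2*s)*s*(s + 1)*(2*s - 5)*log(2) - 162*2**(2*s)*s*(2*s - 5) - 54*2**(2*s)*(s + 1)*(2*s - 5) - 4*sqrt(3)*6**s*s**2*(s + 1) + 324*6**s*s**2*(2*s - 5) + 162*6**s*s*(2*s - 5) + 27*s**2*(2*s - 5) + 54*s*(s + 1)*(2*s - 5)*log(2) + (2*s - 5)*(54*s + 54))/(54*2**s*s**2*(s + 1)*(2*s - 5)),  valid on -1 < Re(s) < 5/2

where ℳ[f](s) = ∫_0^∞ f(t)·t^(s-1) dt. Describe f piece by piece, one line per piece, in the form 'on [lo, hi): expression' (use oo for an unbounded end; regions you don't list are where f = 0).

split f at 1/2, 2, 3: ℳ[f](s) collects 4 kernel integrals
for t in [0, 1/2): the term is ∫ t·t^(s-1)
over [1/2, 2), the kernel integral of log(t) enters the sum
piece [2, 3): integrate (t + 3) against the kernel
the [3, ∞) slice contributes ∫ t**(-5/2)·t^(s-1) dt

on [0, 1/2): t
on [1/2, 2): log(t)
on [2, 3): t + 3
on [3, oo): t**(-5/2)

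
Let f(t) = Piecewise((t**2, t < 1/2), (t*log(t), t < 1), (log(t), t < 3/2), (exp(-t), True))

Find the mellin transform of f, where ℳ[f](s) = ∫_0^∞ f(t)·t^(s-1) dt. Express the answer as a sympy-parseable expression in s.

linearity at 1/2, 1, 3/2 turns ℳ[f](s) into 4 summed integrals
for t in [0, 1/2): the term is ∫ t**2·t^(s-1)
the [1/2, 1) slice contributes ∫ t*log(t)·t^(s-1) dt
∫ over [1, 3/2) of log(t)·t^(s-1) joins the sum
the [3/2, ∞) slice contributes ∫ exp(-t)·t^(s-1) dt

(4*2**s*s**2*(s + 2)*(s**2 + 2*s + 1)*uppergamma(s, 3/2) - 4*2**s*s**2*(s + 2) + 4*2**s*(s + 2)*(s**2 + 2*s + 1) + 3**s*s*(s + 2)*(-4*log(2) + 4*log(3))*(s**2 + 2*s + 1) - 4*3**s*(s + 2)*(s**2 + 2*s + 1) + s**3*(s + 2)*log(4) + s**2*(s + 2)*log(4) + 2*s**2*(s + 2) + s**2*(s**2 + 2*s + 1))/(4*2**s*s**2*(s + 2)*(s**2 + 2*s + 1))
  Re(s) > -2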